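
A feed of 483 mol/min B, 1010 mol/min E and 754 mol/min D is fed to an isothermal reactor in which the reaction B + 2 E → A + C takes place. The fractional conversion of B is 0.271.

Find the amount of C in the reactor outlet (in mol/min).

131 mol/min

B reacted = 0.271 × 483 = 130.9 mol/min; ν_B = −1, so ξ = 130.9/1 = 130.9 mol/min.
Outlet amounts (n = n₀ + ν ξ):
  B: 483 − 1(130.9) = 352.1
  E: 1010 − 2(130.9) = 748.2
  A: 0 + 1(130.9) = 130.9
  C: 0 + 1(130.9) = 130.9
  D: 754 (inert)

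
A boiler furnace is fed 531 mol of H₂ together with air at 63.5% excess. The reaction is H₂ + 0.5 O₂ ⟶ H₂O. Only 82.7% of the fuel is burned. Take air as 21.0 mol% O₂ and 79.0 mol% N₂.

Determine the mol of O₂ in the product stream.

215 mol

Stoichiometric O₂ = 0.5 × 531 = 265.5 mol; O₂ fed = 265.5 × 1.635 = 434.1 mol.
N₂ fed = 434.1 × 79/21 = 1633 mol.
Fuel reacted = 0.827 × 531 → ξ = 439.1 mol.
Outlet (n = n₀ + ν ξ):
  H₂: 531 − 1(439.1) = 91.86
  O₂: 434.1 − 0.5(439.1) = 214.5
  N₂: 1633 (inert)
  H₂O: 0 + 1(439.1) = 439.1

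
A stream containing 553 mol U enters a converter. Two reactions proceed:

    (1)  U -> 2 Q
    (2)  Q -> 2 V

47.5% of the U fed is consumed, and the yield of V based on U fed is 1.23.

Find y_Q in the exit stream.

0.16

Conversion of U: U consumed = 1ξ₁ = 0.475 × 553 → ξ₁ = 262.7 mol.
Yield of V: 2ξ₂ / 553 = 1.23 → ξ₂ = 340.1 mol.
Outlet amounts (n = n₀ + Σ ν·ξ):
  U: 553 − 1(262.7) = 290.3
  Q: 0 + 2(262.7) − 1(340.1) = 185.3
  V: 0 + 2(340.1) = 680.2
Total out = 1156 mol; y_Q = 185.3 / 1156 = 0.1603.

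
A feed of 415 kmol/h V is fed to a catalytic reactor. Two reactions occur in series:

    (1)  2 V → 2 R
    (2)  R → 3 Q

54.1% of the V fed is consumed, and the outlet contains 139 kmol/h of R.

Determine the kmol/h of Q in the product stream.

Conversion of V: V consumed = 2ξ₁ = 0.541 × 415 → ξ₁ = 112.3 kmol/h.
R balance: n_R = 0 + 2ξ₁ − 1ξ₂ = 139 → ξ₂ = (2·112.3 − 139)/1 = 85.52 kmol/h.
Outlet amounts (n = n₀ + Σ ν·ξ):
  V: 415 − 2(112.3) = 190.5
  R: 0 + 2(112.3) − 1(85.52) = 139
  Q: 0 + 3(85.52) = 256.5

257 kmol/h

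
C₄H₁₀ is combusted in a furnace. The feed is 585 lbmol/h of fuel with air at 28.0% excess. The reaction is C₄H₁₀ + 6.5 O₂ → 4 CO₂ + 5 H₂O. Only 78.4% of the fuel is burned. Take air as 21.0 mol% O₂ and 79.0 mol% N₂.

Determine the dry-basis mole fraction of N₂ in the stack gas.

0.826

Stoichiometric O₂ = 6.5 × 585 = 3802 lbmol/h; O₂ fed = 3802 × 1.280 = 4867 lbmol/h.
N₂ fed = 4867 × 79/21 = 18310 lbmol/h.
Fuel reacted = 0.784 × 585 → ξ = 458.6 lbmol/h.
Outlet (n = n₀ + ν ξ):
  C₄H₁₀: 585 − 1(458.6) = 126.4
  O₂: 4867 − 6.5(458.6) = 1886
  N₂: 18310 (inert)
  CO₂: 0 + 4(458.6) = 1835
  H₂O: 0 + 5(458.6) = 2293
Dry total = 22160 lbmol/h; y_N₂ (dry) = 18310 / 22160 = 0.8264.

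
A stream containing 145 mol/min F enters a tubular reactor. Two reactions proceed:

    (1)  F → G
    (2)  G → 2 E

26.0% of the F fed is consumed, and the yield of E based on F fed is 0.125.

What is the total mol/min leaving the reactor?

154 mol/min

Conversion of F: F consumed = 1ξ₁ = 0.26 × 145 → ξ₁ = 37.7 mol/min.
Yield of E: 2ξ₂ / 145 = 0.125 → ξ₂ = 9.062 mol/min.
Outlet amounts (n = n₀ + Σ ν·ξ):
  F: 145 − 1(37.7) = 107.3
  G: 0 + 1(37.7) − 1(9.062) = 28.64
  E: 0 + 2(9.062) = 18.12
Total out = 107.3 + 28.64 + 18.12 = 154.1 mol/min.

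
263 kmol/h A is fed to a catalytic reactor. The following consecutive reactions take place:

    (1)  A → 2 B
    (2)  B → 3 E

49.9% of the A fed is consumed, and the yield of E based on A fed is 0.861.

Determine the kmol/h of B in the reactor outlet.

187 kmol/h

Conversion of A: A consumed = 1ξ₁ = 0.499 × 263 → ξ₁ = 131.2 kmol/h.
Yield of E: 3ξ₂ / 263 = 0.861 → ξ₂ = 75.48 kmol/h.
Outlet amounts (n = n₀ + Σ ν·ξ):
  A: 263 − 1(131.2) = 131.8
  B: 0 + 2(131.2) − 1(75.48) = 187
  E: 0 + 3(75.48) = 226.4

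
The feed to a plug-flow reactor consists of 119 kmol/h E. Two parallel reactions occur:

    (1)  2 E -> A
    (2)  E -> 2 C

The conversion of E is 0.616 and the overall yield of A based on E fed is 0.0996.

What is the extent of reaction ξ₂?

Yield of A: 1ξ₁ / 119 = 0.0996 → ξ₁ = 11.85 kmol/h.
Conversion of E: 2ξ₁ + 1ξ₂ = 0.616 × 119 = 73.3 → ξ₂ = 49.6 kmol/h.
Outlet amounts (n = n₀ + Σ ν·ξ):
  E: 119 − 2(11.85) − 1(49.6) = 45.7
  A: 0 + 1(11.85) = 11.85
  C: 0 + 2(49.6) = 99.2

ξ₂ = 49.6 kmol/h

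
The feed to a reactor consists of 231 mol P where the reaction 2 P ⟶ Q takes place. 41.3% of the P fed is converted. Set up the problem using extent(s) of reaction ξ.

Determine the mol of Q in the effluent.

47.7 mol

P reacted = 0.413 × 231 = 95.4 mol; ν_P = −2, so ξ = 95.4/2 = 47.7 mol.
Outlet amounts (n = n₀ + ν ξ):
  P: 231 − 2(47.7) = 135.6
  Q: 0 + 1(47.7) = 47.7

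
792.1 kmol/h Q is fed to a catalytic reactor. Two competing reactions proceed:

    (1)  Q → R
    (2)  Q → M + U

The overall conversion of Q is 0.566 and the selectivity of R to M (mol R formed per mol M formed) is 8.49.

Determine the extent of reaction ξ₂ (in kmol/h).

ξ₂ = 47.2 kmol/h

Conversion of Q: Q consumed = 0.566 × 792.1 = 448.3 kmol/h = 1ξ₁ + 1ξ₂.
Selectivity: 1ξ₁ / (1ξ₂) = 8.49 → ξ₁ = 8.49 ξ₂.
Substitute: (1·8.49 + 1) ξ₂ = 448.3 → ξ₂ = 47.24 kmol/h, ξ₁ = 401.1 kmol/h.
Outlet amounts (n = n₀ + Σ ν·ξ):
  Q: 792.1 − 1(401.1) − 1(47.24) = 343.8
  R: 0 + 1(401.1) = 401.1
  M: 0 + 1(47.24) = 47.24
  U: 0 + 1(47.24) = 47.24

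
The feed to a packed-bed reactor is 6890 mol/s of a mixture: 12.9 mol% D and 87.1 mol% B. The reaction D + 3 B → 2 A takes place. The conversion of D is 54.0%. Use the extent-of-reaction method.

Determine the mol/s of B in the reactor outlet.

D reacted = 0.54 × 888.8 = 480 mol/s; ν_D = −1, so ξ = 480/1 = 480 mol/s.
Outlet amounts (n = n₀ + ν ξ):
  D: 888.8 − 1(480) = 408.9
  B: 6001 − 3(480) = 4561
  A: 0 + 2(480) = 959.9

4560 mol/s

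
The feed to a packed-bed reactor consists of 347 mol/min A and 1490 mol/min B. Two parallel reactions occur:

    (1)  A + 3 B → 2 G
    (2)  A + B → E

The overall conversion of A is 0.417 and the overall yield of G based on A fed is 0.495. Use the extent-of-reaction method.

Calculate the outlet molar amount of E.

58.8 mol/min

Yield of G: 2ξ₁ / 347 = 0.495 → ξ₁ = 85.88 mol/min.
Conversion of A: 1ξ₁ + 1ξ₂ = 0.417 × 347 = 144.7 → ξ₂ = 58.82 mol/min.
Outlet amounts (n = n₀ + Σ ν·ξ):
  A: 347 − 1(85.88) − 1(58.82) = 202.3
  B: 1490 − 3(85.88) − 1(58.82) = 1174
  G: 0 + 2(85.88) = 171.8
  E: 0 + 1(58.82) = 58.82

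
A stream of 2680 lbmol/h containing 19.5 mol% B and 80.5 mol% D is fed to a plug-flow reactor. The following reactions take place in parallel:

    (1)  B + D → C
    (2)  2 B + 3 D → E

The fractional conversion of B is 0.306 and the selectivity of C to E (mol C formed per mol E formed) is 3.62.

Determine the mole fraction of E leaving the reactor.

Conversion of B: B consumed = 0.306 × 522.6 = 159.9 lbmol/h = 1ξ₁ + 2ξ₂.
Selectivity: 1ξ₁ / (1ξ₂) = 3.62 → ξ₁ = 3.62 ξ₂.
Substitute: (1·3.62 + 2) ξ₂ = 159.9 → ξ₂ = 28.45 lbmol/h, ξ₁ = 103 lbmol/h.
Outlet amounts (n = n₀ + Σ ν·ξ):
  B: 522.6 − 1(103) − 2(28.45) = 362.7
  D: 2157 − 1(103) − 3(28.45) = 1969
  C: 0 + 1(103) = 103
  E: 0 + 1(28.45) = 28.45
Total out = 2463 lbmol/h; y_E = 28.45 / 2463 = 0.01155.

0.0116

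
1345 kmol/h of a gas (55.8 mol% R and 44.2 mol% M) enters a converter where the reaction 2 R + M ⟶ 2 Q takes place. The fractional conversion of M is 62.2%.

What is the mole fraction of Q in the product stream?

M reacted = 0.622 × 594.5 = 369.8 kmol/h; ν_M = −1, so ξ = 369.8/1 = 369.8 kmol/h.
Outlet amounts (n = n₀ + ν ξ):
  R: 750.5 − 2(369.8) = 10.96
  M: 594.5 − 1(369.8) = 224.7
  Q: 0 + 2(369.8) = 739.5
Total out = 975.2 kmol/h; y_Q = 739.5 / 975.2 = 0.7583.

0.758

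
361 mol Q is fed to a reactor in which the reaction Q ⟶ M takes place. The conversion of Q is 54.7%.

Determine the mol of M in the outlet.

Q reacted = 0.547 × 361 = 197.5 mol; ν_Q = −1, so ξ = 197.5/1 = 197.5 mol.
Outlet amounts (n = n₀ + ν ξ):
  Q: 361 − 1(197.5) = 163.5
  M: 0 + 1(197.5) = 197.5

197 mol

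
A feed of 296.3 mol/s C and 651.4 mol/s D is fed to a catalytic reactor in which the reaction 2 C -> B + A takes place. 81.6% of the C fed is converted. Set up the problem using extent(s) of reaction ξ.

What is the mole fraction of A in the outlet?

C reacted = 0.816 × 296.3 = 241.8 mol/s; ν_C = −2, so ξ = 241.8/2 = 120.9 mol/s.
Outlet amounts (n = n₀ + ν ξ):
  C: 296.3 − 2(120.9) = 54.52
  B: 0 + 1(120.9) = 120.9
  A: 0 + 1(120.9) = 120.9
  D: 651.4 (inert)
Total out = 947.7 mol/s; y_A = 120.9 / 947.7 = 0.1276.

0.128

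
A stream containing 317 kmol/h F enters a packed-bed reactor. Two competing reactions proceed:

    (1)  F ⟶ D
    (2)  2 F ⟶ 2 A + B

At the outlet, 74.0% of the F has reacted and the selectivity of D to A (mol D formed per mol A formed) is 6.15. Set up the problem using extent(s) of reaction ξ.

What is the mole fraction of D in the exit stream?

0.605

Conversion of F: F consumed = 0.74 × 317 = 234.6 kmol/h = 1ξ₁ + 2ξ₂.
Selectivity: 1ξ₁ / (2ξ₂) = 6.15 → ξ₁ = 12.3 ξ₂.
Substitute: (1·12.3 + 2) ξ₂ = 234.6 → ξ₂ = 16.4 kmol/h, ξ₁ = 201.8 kmol/h.
Outlet amounts (n = n₀ + Σ ν·ξ):
  F: 317 − 1(201.8) − 2(16.4) = 82.42
  D: 0 + 1(201.8) = 201.8
  A: 0 + 2(16.4) = 32.81
  B: 0 + 1(16.4) = 16.4
Total out = 333.4 kmol/h; y_D = 201.8 / 333.4 = 0.6052.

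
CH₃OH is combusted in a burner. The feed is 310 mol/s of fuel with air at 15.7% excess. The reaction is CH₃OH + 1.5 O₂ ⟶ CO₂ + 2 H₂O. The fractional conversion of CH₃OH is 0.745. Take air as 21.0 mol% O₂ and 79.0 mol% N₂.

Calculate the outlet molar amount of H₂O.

Stoichiometric O₂ = 1.5 × 310 = 465 mol/s; O₂ fed = 465 × 1.157 = 538 mol/s.
N₂ fed = 538 × 79/21 = 2024 mol/s.
Fuel reacted = 0.745 × 310 → ξ = 230.9 mol/s.
Outlet (n = n₀ + ν ξ):
  CH₃OH: 310 − 1(230.9) = 79.05
  O₂: 538 − 1.5(230.9) = 191.6
  N₂: 2024 (inert)
  CO₂: 0 + 1(230.9) = 230.9
  H₂O: 0 + 2(230.9) = 461.9

462 mol/s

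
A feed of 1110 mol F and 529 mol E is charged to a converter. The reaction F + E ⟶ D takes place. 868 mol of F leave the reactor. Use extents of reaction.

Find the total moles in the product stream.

1400 mol

For F: n = n₀ − 1ξ → 868 = 1110 − 1ξ, giving ξ = 242 mol.
Outlet amounts (n = n₀ + ν ξ):
  F: 1110 − 1(242) = 868
  E: 529 − 1(242) = 287
  D: 0 + 1(242) = 242
Total out = 868 + 287 + 242 = 1397 mol.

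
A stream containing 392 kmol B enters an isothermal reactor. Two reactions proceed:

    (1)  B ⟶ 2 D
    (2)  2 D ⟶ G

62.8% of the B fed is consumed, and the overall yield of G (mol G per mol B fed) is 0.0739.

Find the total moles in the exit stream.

609 kmol

Conversion of B: B consumed = 1ξ₁ = 0.628 × 392 → ξ₁ = 246.2 kmol.
Yield of G: 1ξ₂ / 392 = 0.0739 → ξ₂ = 28.97 kmol.
Outlet amounts (n = n₀ + Σ ν·ξ):
  B: 392 − 1(246.2) = 145.8
  D: 0 + 2(246.2) − 2(28.97) = 434.4
  G: 0 + 1(28.97) = 28.97
Total out = 145.8 + 434.4 + 28.97 = 609.2 kmol.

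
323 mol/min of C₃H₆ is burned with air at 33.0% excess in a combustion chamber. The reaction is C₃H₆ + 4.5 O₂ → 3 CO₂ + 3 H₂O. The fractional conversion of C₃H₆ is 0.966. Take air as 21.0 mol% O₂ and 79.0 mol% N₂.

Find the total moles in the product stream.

9680 mol/min

Stoichiometric O₂ = 4.5 × 323 = 1454 mol/min; O₂ fed = 1454 × 1.330 = 1933 mol/min.
N₂ fed = 1933 × 79/21 = 7272 mol/min.
Fuel reacted = 0.966 × 323 → ξ = 312 mol/min.
Outlet (n = n₀ + ν ξ):
  C₃H₆: 323 − 1(312) = 10.98
  O₂: 1933 − 4.5(312) = 529.1
  N₂: 7272 (inert)
  CO₂: 0 + 3(312) = 936.1
  H₂O: 0 + 3(312) = 936.1
Total out = 10.98 + 529.1 + 7272 + 936.1 + 936.1 = 9685 mol/min.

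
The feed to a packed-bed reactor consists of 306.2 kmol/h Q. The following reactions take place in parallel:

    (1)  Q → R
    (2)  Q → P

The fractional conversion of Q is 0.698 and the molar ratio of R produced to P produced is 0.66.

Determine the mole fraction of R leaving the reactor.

Conversion of Q: Q consumed = 0.698 × 306.2 = 213.7 kmol/h = 1ξ₁ + 1ξ₂.
Selectivity: 1ξ₁ / (1ξ₂) = 0.66 → ξ₁ = 0.66 ξ₂.
Substitute: (1·0.66 + 1) ξ₂ = 213.7 → ξ₂ = 128.8 kmol/h, ξ₁ = 84.98 kmol/h.
Outlet amounts (n = n₀ + Σ ν·ξ):
  Q: 306.2 − 1(84.98) − 1(128.8) = 92.47
  R: 0 + 1(84.98) = 84.98
  P: 0 + 1(128.8) = 128.8
Total out = 306.2 kmol/h; y_R = 84.98 / 306.2 = 0.2775.

0.278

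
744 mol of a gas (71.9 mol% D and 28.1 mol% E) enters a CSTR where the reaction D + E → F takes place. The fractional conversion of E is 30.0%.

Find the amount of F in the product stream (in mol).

62.7 mol

E reacted = 0.3 × 209.1 = 62.72 mol; ν_E = −1, so ξ = 62.72/1 = 62.72 mol.
Outlet amounts (n = n₀ + ν ξ):
  D: 534.9 − 1(62.72) = 472.2
  E: 209.1 − 1(62.72) = 146.3
  F: 0 + 1(62.72) = 62.72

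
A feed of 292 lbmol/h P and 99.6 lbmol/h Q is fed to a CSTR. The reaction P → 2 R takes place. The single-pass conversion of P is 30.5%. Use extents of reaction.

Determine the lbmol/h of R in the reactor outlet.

178 lbmol/h

P reacted = 0.305 × 292 = 89.06 lbmol/h; ν_P = −1, so ξ = 89.06/1 = 89.06 lbmol/h.
Outlet amounts (n = n₀ + ν ξ):
  P: 292 − 1(89.06) = 202.9
  R: 0 + 2(89.06) = 178.1
  Q: 99.6 (inert)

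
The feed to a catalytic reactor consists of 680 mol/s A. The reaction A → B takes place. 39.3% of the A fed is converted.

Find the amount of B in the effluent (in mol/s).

267 mol/s

A reacted = 0.393 × 680 = 267.2 mol/s; ν_A = −1, so ξ = 267.2/1 = 267.2 mol/s.
Outlet amounts (n = n₀ + ν ξ):
  A: 680 − 1(267.2) = 412.8
  B: 0 + 1(267.2) = 267.2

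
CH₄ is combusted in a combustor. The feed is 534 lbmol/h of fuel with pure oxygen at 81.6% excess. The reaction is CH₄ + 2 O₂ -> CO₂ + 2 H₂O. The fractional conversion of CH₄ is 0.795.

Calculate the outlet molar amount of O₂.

1090 lbmol/h

Stoichiometric O₂ = 2 × 534 = 1068 lbmol/h; O₂ fed = 1068 × 1.816 = 1939 lbmol/h.
Fuel reacted = 0.795 × 534 → ξ = 424.5 lbmol/h.
Outlet (n = n₀ + ν ξ):
  CH₄: 534 − 1(424.5) = 109.5
  O₂: 1939 − 2(424.5) = 1090
  CO₂: 0 + 1(424.5) = 424.5
  H₂O: 0 + 2(424.5) = 849.1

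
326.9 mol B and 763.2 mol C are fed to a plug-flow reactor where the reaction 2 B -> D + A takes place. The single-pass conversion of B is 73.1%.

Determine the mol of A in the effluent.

119 mol

B reacted = 0.731 × 326.9 = 239 mol; ν_B = −2, so ξ = 239/2 = 119.5 mol.
Outlet amounts (n = n₀ + ν ξ):
  B: 326.9 − 2(119.5) = 87.94
  D: 0 + 1(119.5) = 119.5
  A: 0 + 1(119.5) = 119.5
  C: 763.2 (inert)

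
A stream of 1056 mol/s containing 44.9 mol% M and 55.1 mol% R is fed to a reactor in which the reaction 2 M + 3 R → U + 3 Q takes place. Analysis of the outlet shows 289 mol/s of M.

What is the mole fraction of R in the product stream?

For M: n = n₀ − 2ξ → 289 = 474.1 − 2ξ, giving ξ = 92.57 mol/s.
Outlet amounts (n = n₀ + ν ξ):
  M: 474.1 − 2(92.57) = 289
  R: 581.9 − 3(92.57) = 304.1
  U: 0 + 1(92.57) = 92.57
  Q: 0 + 3(92.57) = 277.7
Total out = 963.4 mol/s; y_R = 304.1 / 963.4 = 0.3157.

0.316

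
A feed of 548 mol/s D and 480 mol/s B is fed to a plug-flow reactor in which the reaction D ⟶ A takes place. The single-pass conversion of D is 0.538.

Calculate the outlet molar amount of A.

D reacted = 0.538 × 548 = 294.8 mol/s; ν_D = −1, so ξ = 294.8/1 = 294.8 mol/s.
Outlet amounts (n = n₀ + ν ξ):
  D: 548 − 1(294.8) = 253.2
  A: 0 + 1(294.8) = 294.8
  B: 480 (inert)

295 mol/s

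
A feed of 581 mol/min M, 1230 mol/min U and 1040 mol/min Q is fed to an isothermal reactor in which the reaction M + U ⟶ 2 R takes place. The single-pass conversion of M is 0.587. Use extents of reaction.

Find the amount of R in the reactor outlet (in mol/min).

682 mol/min

M reacted = 0.587 × 581 = 341 mol/min; ν_M = −1, so ξ = 341/1 = 341 mol/min.
Outlet amounts (n = n₀ + ν ξ):
  M: 581 − 1(341) = 240
  U: 1230 − 1(341) = 889
  R: 0 + 2(341) = 682.1
  Q: 1040 (inert)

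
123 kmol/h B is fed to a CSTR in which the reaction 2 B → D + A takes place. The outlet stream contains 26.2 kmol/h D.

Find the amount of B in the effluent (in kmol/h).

For D: n = n₀ + 1ξ → 26.2 = 0 + 1ξ, giving ξ = 26.2 kmol/h.
Outlet amounts (n = n₀ + ν ξ):
  B: 123 − 2(26.2) = 70.6
  D: 0 + 1(26.2) = 26.2
  A: 0 + 1(26.2) = 26.2

70.6 kmol/h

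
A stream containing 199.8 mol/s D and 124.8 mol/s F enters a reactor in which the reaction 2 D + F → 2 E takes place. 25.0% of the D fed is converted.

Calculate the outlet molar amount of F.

99.8 mol/s

D reacted = 0.25 × 199.8 = 49.95 mol/s; ν_D = −2, so ξ = 49.95/2 = 24.98 mol/s.
Outlet amounts (n = n₀ + ν ξ):
  D: 199.8 − 2(24.98) = 149.9
  F: 124.8 − 1(24.98) = 99.82
  E: 0 + 2(24.98) = 49.95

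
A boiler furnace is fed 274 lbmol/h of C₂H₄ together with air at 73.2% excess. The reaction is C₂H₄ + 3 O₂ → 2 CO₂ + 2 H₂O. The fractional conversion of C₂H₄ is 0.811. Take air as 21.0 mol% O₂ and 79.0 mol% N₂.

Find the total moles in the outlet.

7050 lbmol/h

Stoichiometric O₂ = 3 × 274 = 822 lbmol/h; O₂ fed = 822 × 1.732 = 1424 lbmol/h.
N₂ fed = 1424 × 79/21 = 5356 lbmol/h.
Fuel reacted = 0.811 × 274 → ξ = 222.2 lbmol/h.
Outlet (n = n₀ + ν ξ):
  C₂H₄: 274 − 1(222.2) = 51.79
  O₂: 1424 − 3(222.2) = 757.1
  N₂: 5356 (inert)
  CO₂: 0 + 2(222.2) = 444.4
  H₂O: 0 + 2(222.2) = 444.4
Total out = 51.79 + 757.1 + 5356 + 444.4 + 444.4 = 7054 lbmol/h.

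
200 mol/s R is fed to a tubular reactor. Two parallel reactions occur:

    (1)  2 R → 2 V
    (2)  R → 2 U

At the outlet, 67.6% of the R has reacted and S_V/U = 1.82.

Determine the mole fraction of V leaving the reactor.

Conversion of R: R consumed = 0.676 × 200 = 135.2 mol/s = 2ξ₁ + 1ξ₂.
Selectivity: 2ξ₁ / (2ξ₂) = 1.82 → ξ₁ = 1.82 ξ₂.
Substitute: (2·1.82 + 1) ξ₂ = 135.2 → ξ₂ = 29.14 mol/s, ξ₁ = 53.03 mol/s.
Outlet amounts (n = n₀ + Σ ν·ξ):
  R: 200 − 2(53.03) − 1(29.14) = 64.8
  V: 0 + 2(53.03) = 106.1
  U: 0 + 2(29.14) = 58.28
Total out = 229.1 mol/s; y_V = 106.1 / 229.1 = 0.4629.

0.463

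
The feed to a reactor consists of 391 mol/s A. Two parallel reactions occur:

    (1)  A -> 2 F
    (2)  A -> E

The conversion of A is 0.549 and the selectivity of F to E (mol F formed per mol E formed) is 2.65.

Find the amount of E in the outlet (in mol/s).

Conversion of A: A consumed = 0.549 × 391 = 214.7 mol/s = 1ξ₁ + 1ξ₂.
Selectivity: 2ξ₁ / (1ξ₂) = 2.65 → ξ₁ = 1.325 ξ₂.
Substitute: (1·1.325 + 1) ξ₂ = 214.7 → ξ₂ = 92.33 mol/s, ξ₁ = 122.3 mol/s.
Outlet amounts (n = n₀ + Σ ν·ξ):
  A: 391 − 1(122.3) − 1(92.33) = 176.3
  F: 0 + 2(122.3) = 244.7
  E: 0 + 1(92.33) = 92.33

92.3 mol/s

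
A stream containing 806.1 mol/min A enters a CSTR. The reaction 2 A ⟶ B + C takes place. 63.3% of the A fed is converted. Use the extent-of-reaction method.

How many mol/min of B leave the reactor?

255 mol/min

A reacted = 0.633 × 806.1 = 510.3 mol/min; ν_A = −2, so ξ = 510.3/2 = 255.1 mol/min.
Outlet amounts (n = n₀ + ν ξ):
  A: 806.1 − 2(255.1) = 295.8
  B: 0 + 1(255.1) = 255.1
  C: 0 + 1(255.1) = 255.1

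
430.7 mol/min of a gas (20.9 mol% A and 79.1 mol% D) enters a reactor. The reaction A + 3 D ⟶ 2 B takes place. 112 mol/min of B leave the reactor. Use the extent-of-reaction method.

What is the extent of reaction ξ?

For B: n = n₀ + 2ξ → 112 = 0 + 2ξ, giving ξ = 56 mol/min.
Outlet amounts (n = n₀ + ν ξ):
  A: 90.02 − 1(56) = 34.02
  D: 340.7 − 3(56) = 172.7
  B: 0 + 2(56) = 112

ξ = 56 mol/min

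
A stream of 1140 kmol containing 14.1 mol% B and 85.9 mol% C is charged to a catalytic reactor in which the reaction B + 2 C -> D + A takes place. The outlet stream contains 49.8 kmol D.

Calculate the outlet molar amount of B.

111 kmol

For D: n = n₀ + 1ξ → 49.8 = 0 + 1ξ, giving ξ = 49.8 kmol.
Outlet amounts (n = n₀ + ν ξ):
  B: 160.7 − 1(49.8) = 110.9
  C: 979.3 − 2(49.8) = 879.7
  D: 0 + 1(49.8) = 49.8
  A: 0 + 1(49.8) = 49.8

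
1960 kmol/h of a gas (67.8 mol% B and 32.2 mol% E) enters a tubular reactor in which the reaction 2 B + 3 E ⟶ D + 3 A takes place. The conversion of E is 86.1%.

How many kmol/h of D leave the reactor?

E reacted = 0.861 × 631.1 = 543.4 kmol/h; ν_E = −3, so ξ = 543.4/3 = 181.1 kmol/h.
Outlet amounts (n = n₀ + ν ξ):
  B: 1329 − 2(181.1) = 966.6
  E: 631.1 − 3(181.1) = 87.73
  D: 0 + 1(181.1) = 181.1
  A: 0 + 3(181.1) = 543.4

181 kmol/h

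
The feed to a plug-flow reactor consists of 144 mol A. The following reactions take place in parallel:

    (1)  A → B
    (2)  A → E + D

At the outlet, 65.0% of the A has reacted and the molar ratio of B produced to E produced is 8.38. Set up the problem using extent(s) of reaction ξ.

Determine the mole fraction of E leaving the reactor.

0.0648

Conversion of A: A consumed = 0.65 × 144 = 93.6 mol = 1ξ₁ + 1ξ₂.
Selectivity: 1ξ₁ / (1ξ₂) = 8.38 → ξ₁ = 8.38 ξ₂.
Substitute: (1·8.38 + 1) ξ₂ = 93.6 → ξ₂ = 9.979 mol, ξ₁ = 83.62 mol.
Outlet amounts (n = n₀ + Σ ν·ξ):
  A: 144 − 1(83.62) − 1(9.979) = 50.4
  B: 0 + 1(83.62) = 83.62
  E: 0 + 1(9.979) = 9.979
  D: 0 + 1(9.979) = 9.979
Total out = 154 mol; y_E = 9.979 / 154 = 0.06481.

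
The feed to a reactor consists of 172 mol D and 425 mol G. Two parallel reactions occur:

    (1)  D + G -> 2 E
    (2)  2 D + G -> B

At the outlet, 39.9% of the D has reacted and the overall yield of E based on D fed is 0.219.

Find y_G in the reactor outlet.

0.697

Yield of E: 2ξ₁ / 172 = 0.219 → ξ₁ = 18.83 mol.
Conversion of D: 1ξ₁ + 2ξ₂ = 0.399 × 172 = 68.63 → ξ₂ = 24.9 mol.
Outlet amounts (n = n₀ + Σ ν·ξ):
  D: 172 − 1(18.83) − 2(24.9) = 103.4
  G: 425 − 1(18.83) − 1(24.9) = 381.3
  E: 0 + 2(18.83) = 37.67
  B: 0 + 1(24.9) = 24.9
Total out = 547.2 mol; y_G = 381.3 / 547.2 = 0.6968.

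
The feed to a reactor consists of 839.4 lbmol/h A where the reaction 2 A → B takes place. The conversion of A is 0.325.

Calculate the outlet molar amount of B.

A reacted = 0.325 × 839.4 = 272.8 lbmol/h; ν_A = −2, so ξ = 272.8/2 = 136.4 lbmol/h.
Outlet amounts (n = n₀ + ν ξ):
  A: 839.4 − 2(136.4) = 566.6
  B: 0 + 1(136.4) = 136.4

136 lbmol/h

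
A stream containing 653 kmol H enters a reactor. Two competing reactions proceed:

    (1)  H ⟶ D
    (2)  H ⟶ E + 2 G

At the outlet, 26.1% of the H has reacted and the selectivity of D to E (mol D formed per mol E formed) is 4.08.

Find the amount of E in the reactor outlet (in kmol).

33.5 kmol

Conversion of H: H consumed = 0.261 × 653 = 170.4 kmol = 1ξ₁ + 1ξ₂.
Selectivity: 1ξ₁ / (1ξ₂) = 4.08 → ξ₁ = 4.08 ξ₂.
Substitute: (1·4.08 + 1) ξ₂ = 170.4 → ξ₂ = 33.55 kmol, ξ₁ = 136.9 kmol.
Outlet amounts (n = n₀ + Σ ν·ξ):
  H: 653 − 1(136.9) − 1(33.55) = 482.6
  D: 0 + 1(136.9) = 136.9
  E: 0 + 1(33.55) = 33.55
  G: 0 + 2(33.55) = 67.1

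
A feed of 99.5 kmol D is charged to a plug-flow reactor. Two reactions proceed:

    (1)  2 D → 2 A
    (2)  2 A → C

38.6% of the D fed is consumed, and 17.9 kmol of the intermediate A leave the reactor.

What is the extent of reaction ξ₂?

Conversion of D: D consumed = 2ξ₁ = 0.386 × 99.5 → ξ₁ = 19.2 kmol.
A balance: n_A = 0 + 2ξ₁ − 2ξ₂ = 17.9 → ξ₂ = (2·19.2 − 17.9)/2 = 10.25 kmol.
Outlet amounts (n = n₀ + Σ ν·ξ):
  D: 99.5 − 2(19.2) = 61.09
  A: 0 + 2(19.2) − 2(10.25) = 17.9
  C: 0 + 1(10.25) = 10.25

ξ₂ = 10.3 kmol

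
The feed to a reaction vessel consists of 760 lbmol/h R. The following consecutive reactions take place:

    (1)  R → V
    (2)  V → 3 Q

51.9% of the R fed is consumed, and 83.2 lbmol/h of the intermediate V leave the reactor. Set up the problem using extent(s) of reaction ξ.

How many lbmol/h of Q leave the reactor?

934 lbmol/h

Conversion of R: R consumed = 1ξ₁ = 0.519 × 760 → ξ₁ = 394.4 lbmol/h.
V balance: n_V = 0 + 1ξ₁ − 1ξ₂ = 83.2 → ξ₂ = (1·394.4 − 83.2)/1 = 311.2 lbmol/h.
Outlet amounts (n = n₀ + Σ ν·ξ):
  R: 760 − 1(394.4) = 365.6
  V: 0 + 1(394.4) − 1(311.2) = 83.2
  Q: 0 + 3(311.2) = 933.7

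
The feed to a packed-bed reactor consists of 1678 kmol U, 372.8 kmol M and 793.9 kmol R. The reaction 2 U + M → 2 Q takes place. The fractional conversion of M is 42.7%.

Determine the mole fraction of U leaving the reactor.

0.506

M reacted = 0.427 × 372.8 = 159.2 kmol; ν_M = −1, so ξ = 159.2/1 = 159.2 kmol.
Outlet amounts (n = n₀ + ν ξ):
  U: 1678 − 2(159.2) = 1360
  M: 372.8 − 1(159.2) = 213.6
  Q: 0 + 2(159.2) = 318.4
  R: 793.9 (inert)
Total out = 2686 kmol; y_U = 1360 / 2686 = 0.5063.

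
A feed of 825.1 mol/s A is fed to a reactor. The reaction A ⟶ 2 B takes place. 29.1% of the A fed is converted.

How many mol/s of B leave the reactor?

A reacted = 0.291 × 825.1 = 240.1 mol/s; ν_A = −1, so ξ = 240.1/1 = 240.1 mol/s.
Outlet amounts (n = n₀ + ν ξ):
  A: 825.1 − 1(240.1) = 585
  B: 0 + 2(240.1) = 480.2

480 mol/s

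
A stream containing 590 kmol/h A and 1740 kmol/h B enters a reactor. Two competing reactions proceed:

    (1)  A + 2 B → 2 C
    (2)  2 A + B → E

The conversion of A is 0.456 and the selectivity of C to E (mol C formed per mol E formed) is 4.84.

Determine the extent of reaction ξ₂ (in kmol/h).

Conversion of A: A consumed = 0.456 × 590 = 269 kmol/h = 1ξ₁ + 2ξ₂.
Selectivity: 2ξ₁ / (1ξ₂) = 4.84 → ξ₁ = 2.42 ξ₂.
Substitute: (1·2.42 + 2) ξ₂ = 269 → ξ₂ = 60.87 kmol/h, ξ₁ = 147.3 kmol/h.
Outlet amounts (n = n₀ + Σ ν·ξ):
  A: 590 − 1(147.3) − 2(60.87) = 321
  B: 1740 − 2(147.3) − 1(60.87) = 1385
  C: 0 + 2(147.3) = 294.6
  E: 0 + 1(60.87) = 60.87

ξ₂ = 60.9 kmol/h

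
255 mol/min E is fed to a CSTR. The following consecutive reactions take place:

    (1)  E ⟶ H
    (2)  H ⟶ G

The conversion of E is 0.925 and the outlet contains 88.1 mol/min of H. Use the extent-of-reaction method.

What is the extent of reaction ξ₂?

ξ₂ = 148 mol/min

Conversion of E: E consumed = 1ξ₁ = 0.925 × 255 → ξ₁ = 235.9 mol/min.
H balance: n_H = 0 + 1ξ₁ − 1ξ₂ = 88.1 → ξ₂ = (1·235.9 − 88.1)/1 = 147.8 mol/min.
Outlet amounts (n = n₀ + Σ ν·ξ):
  E: 255 − 1(235.9) = 19.12
  H: 0 + 1(235.9) − 1(147.8) = 88.1
  G: 0 + 1(147.8) = 147.8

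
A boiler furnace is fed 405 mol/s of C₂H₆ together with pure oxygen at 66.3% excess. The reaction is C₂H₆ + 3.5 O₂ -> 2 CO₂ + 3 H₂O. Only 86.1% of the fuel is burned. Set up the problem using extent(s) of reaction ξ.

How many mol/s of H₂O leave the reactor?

Stoichiometric O₂ = 3.5 × 405 = 1418 mol/s; O₂ fed = 1418 × 1.663 = 2357 mol/s.
Fuel reacted = 0.861 × 405 → ξ = 348.7 mol/s.
Outlet (n = n₀ + ν ξ):
  C₂H₆: 405 − 1(348.7) = 56.3
  O₂: 2357 − 3.5(348.7) = 1137
  CO₂: 0 + 2(348.7) = 697.4
  H₂O: 0 + 3(348.7) = 1046

1050 mol/s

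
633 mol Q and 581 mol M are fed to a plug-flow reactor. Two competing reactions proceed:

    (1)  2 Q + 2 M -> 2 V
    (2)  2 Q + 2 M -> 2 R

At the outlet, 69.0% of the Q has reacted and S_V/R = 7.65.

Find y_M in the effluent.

Conversion of Q: Q consumed = 0.69 × 633 = 436.8 mol = 2ξ₁ + 2ξ₂.
Selectivity: 2ξ₁ / (2ξ₂) = 7.65 → ξ₁ = 7.65 ξ₂.
Substitute: (2·7.65 + 2) ξ₂ = 436.8 → ξ₂ = 25.25 mol, ξ₁ = 193.1 mol.
Outlet amounts (n = n₀ + Σ ν·ξ):
  Q: 633 − 2(193.1) − 2(25.25) = 196.2
  M: 581 − 2(193.1) − 2(25.25) = 144.2
  V: 0 + 2(193.1) = 386.3
  R: 0 + 2(25.25) = 50.49
Total out = 777.2 mol; y_M = 144.2 / 777.2 = 0.1856.

0.186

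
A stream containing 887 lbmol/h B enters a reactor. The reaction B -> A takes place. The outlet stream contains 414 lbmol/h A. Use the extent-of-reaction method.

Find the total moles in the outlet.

887 lbmol/h

For A: n = n₀ + 1ξ → 414 = 0 + 1ξ, giving ξ = 414 lbmol/h.
Outlet amounts (n = n₀ + ν ξ):
  B: 887 − 1(414) = 473
  A: 0 + 1(414) = 414
Total out = 473 + 414 = 887 lbmol/h.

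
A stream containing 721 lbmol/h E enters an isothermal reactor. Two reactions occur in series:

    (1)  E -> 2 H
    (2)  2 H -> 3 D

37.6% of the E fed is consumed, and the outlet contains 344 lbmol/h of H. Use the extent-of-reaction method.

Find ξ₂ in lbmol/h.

Conversion of E: E consumed = 1ξ₁ = 0.376 × 721 → ξ₁ = 271.1 lbmol/h.
H balance: n_H = 0 + 2ξ₁ − 2ξ₂ = 344 → ξ₂ = (2·271.1 − 344)/2 = 99.1 lbmol/h.
Outlet amounts (n = n₀ + Σ ν·ξ):
  E: 721 − 1(271.1) = 449.9
  H: 0 + 2(271.1) − 2(99.1) = 344
  D: 0 + 3(99.1) = 297.3

ξ₂ = 99.1 lbmol/h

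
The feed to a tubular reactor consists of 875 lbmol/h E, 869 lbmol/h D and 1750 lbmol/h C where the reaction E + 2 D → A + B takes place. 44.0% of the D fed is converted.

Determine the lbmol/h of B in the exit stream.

D reacted = 0.44 × 869 = 382.4 lbmol/h; ν_D = −2, so ξ = 382.4/2 = 191.2 lbmol/h.
Outlet amounts (n = n₀ + ν ξ):
  E: 875 − 1(191.2) = 683.8
  D: 869 − 2(191.2) = 486.6
  A: 0 + 1(191.2) = 191.2
  B: 0 + 1(191.2) = 191.2
  C: 1750 (inert)

191 lbmol/h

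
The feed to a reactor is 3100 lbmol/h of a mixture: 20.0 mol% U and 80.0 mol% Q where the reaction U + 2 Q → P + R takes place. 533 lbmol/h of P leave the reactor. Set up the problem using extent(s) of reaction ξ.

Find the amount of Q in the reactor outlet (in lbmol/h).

For P: n = n₀ + 1ξ → 533 = 0 + 1ξ, giving ξ = 533 lbmol/h.
Outlet amounts (n = n₀ + ν ξ):
  U: 620 − 1(533) = 87
  Q: 2480 − 2(533) = 1414
  P: 0 + 1(533) = 533
  R: 0 + 1(533) = 533

1410 lbmol/h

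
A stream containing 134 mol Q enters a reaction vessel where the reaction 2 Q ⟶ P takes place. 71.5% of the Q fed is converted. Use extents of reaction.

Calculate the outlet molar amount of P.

Q reacted = 0.715 × 134 = 95.81 mol; ν_Q = −2, so ξ = 95.81/2 = 47.91 mol.
Outlet amounts (n = n₀ + ν ξ):
  Q: 134 − 2(47.91) = 38.19
  P: 0 + 1(47.91) = 47.91

47.9 mol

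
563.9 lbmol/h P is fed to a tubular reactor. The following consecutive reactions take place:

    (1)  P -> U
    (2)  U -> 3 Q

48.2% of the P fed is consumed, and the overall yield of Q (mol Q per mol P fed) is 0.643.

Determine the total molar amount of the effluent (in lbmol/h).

806 lbmol/h

Conversion of P: P consumed = 1ξ₁ = 0.482 × 563.9 → ξ₁ = 271.8 lbmol/h.
Yield of Q: 3ξ₂ / 563.9 = 0.643 → ξ₂ = 120.9 lbmol/h.
Outlet amounts (n = n₀ + Σ ν·ξ):
  P: 563.9 − 1(271.8) = 292.1
  U: 0 + 1(271.8) − 1(120.9) = 150.9
  Q: 0 + 3(120.9) = 362.6
Total out = 292.1 + 150.9 + 362.6 = 805.6 lbmol/h.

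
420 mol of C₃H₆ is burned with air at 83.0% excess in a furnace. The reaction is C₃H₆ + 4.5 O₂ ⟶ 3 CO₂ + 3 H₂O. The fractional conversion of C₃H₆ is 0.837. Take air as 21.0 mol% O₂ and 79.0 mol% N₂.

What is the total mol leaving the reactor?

17100 mol

Stoichiometric O₂ = 4.5 × 420 = 1890 mol; O₂ fed = 1890 × 1.830 = 3459 mol.
N₂ fed = 3459 × 79/21 = 13010 mol.
Fuel reacted = 0.837 × 420 → ξ = 351.5 mol.
Outlet (n = n₀ + ν ξ):
  C₃H₆: 420 − 1(351.5) = 68.46
  O₂: 3459 − 4.5(351.5) = 1877
  N₂: 13010 (inert)
  CO₂: 0 + 3(351.5) = 1055
  H₂O: 0 + 3(351.5) = 1055
Total out = 68.46 + 1877 + 13010 + 1055 + 1055 = 17070 mol.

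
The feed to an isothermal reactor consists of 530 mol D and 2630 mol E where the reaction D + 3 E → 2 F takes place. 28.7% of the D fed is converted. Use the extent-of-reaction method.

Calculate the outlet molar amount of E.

2170 mol

D reacted = 0.287 × 530 = 152.1 mol; ν_D = −1, so ξ = 152.1/1 = 152.1 mol.
Outlet amounts (n = n₀ + ν ξ):
  D: 530 − 1(152.1) = 377.9
  E: 2630 − 3(152.1) = 2174
  F: 0 + 2(152.1) = 304.2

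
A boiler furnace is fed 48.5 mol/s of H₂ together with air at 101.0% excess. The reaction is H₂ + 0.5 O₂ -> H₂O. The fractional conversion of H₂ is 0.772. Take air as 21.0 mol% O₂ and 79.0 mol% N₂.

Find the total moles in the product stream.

Stoichiometric O₂ = 0.5 × 48.5 = 24.25 mol/s; O₂ fed = 24.25 × 2.010 = 48.74 mol/s.
N₂ fed = 48.74 × 79/21 = 183.4 mol/s.
Fuel reacted = 0.772 × 48.5 → ξ = 37.44 mol/s.
Outlet (n = n₀ + ν ξ):
  H₂: 48.5 − 1(37.44) = 11.06
  O₂: 48.74 − 0.5(37.44) = 30.02
  N₂: 183.4 (inert)
  H₂O: 0 + 1(37.44) = 37.44
Total out = 11.06 + 30.02 + 183.4 + 37.44 = 261.9 mol/s.

262 mol/s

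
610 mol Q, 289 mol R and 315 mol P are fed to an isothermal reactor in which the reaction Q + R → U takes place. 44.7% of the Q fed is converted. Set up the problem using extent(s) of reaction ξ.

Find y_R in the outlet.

Q reacted = 0.447 × 610 = 272.7 mol; ν_Q = −1, so ξ = 272.7/1 = 272.7 mol.
Outlet amounts (n = n₀ + ν ξ):
  Q: 610 − 1(272.7) = 337.3
  R: 289 − 1(272.7) = 16.33
  U: 0 + 1(272.7) = 272.7
  P: 315 (inert)
Total out = 941.3 mol; y_R = 16.33 / 941.3 = 0.01735.

0.0173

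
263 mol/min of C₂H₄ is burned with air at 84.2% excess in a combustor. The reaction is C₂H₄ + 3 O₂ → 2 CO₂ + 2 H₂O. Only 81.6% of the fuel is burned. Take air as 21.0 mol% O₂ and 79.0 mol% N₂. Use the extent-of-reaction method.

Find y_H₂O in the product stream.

Stoichiometric O₂ = 3 × 263 = 789 mol/min; O₂ fed = 789 × 1.842 = 1453 mol/min.
N₂ fed = 1453 × 79/21 = 5467 mol/min.
Fuel reacted = 0.816 × 263 → ξ = 214.6 mol/min.
Outlet (n = n₀ + ν ξ):
  C₂H₄: 263 − 1(214.6) = 48.39
  O₂: 1453 − 3(214.6) = 809.5
  N₂: 5467 (inert)
  CO₂: 0 + 2(214.6) = 429.2
  H₂O: 0 + 2(214.6) = 429.2
Total out = 7184 mol/min; y_H₂O = 429.2 / 7184 = 0.05975.

0.0597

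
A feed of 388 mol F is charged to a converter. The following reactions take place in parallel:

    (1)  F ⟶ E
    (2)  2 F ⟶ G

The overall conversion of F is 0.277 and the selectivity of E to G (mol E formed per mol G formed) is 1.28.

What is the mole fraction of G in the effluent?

0.0922

Conversion of F: F consumed = 0.277 × 388 = 107.5 mol = 1ξ₁ + 2ξ₂.
Selectivity: 1ξ₁ / (1ξ₂) = 1.28 → ξ₁ = 1.28 ξ₂.
Substitute: (1·1.28 + 2) ξ₂ = 107.5 → ξ₂ = 32.77 mol, ξ₁ = 41.94 mol.
Outlet amounts (n = n₀ + Σ ν·ξ):
  F: 388 − 1(41.94) − 2(32.77) = 280.5
  E: 0 + 1(41.94) = 41.94
  G: 0 + 1(32.77) = 32.77
Total out = 355.2 mol; y_G = 32.77 / 355.2 = 0.09224.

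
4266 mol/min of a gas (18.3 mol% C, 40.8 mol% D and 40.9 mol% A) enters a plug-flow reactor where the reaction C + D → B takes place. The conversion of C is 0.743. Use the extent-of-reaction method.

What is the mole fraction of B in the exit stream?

C reacted = 0.743 × 780.7 = 580 mol/min; ν_C = −1, so ξ = 580/1 = 580 mol/min.
Outlet amounts (n = n₀ + ν ξ):
  C: 780.7 − 1(580) = 200.6
  D: 1741 − 1(580) = 1160
  B: 0 + 1(580) = 580
  A: 1745 (inert)
Total out = 3686 mol/min; y_B = 580 / 3686 = 0.1574.

0.157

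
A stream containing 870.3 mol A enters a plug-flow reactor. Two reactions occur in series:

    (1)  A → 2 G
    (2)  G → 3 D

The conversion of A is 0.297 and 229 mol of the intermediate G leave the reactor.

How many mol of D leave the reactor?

864 mol

Conversion of A: A consumed = 1ξ₁ = 0.297 × 870.3 → ξ₁ = 258.5 mol.
G balance: n_G = 0 + 2ξ₁ − 1ξ₂ = 229 → ξ₂ = (2·258.5 − 229)/1 = 288 mol.
Outlet amounts (n = n₀ + Σ ν·ξ):
  A: 870.3 − 1(258.5) = 611.8
  G: 0 + 2(258.5) − 1(288) = 229
  D: 0 + 3(288) = 863.9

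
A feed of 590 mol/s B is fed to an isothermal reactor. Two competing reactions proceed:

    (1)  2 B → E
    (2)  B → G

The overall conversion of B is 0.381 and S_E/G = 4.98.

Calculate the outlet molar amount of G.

20.5 mol/s

Conversion of B: B consumed = 0.381 × 590 = 224.8 mol/s = 2ξ₁ + 1ξ₂.
Selectivity: 1ξ₁ / (1ξ₂) = 4.98 → ξ₁ = 4.98 ξ₂.
Substitute: (2·4.98 + 1) ξ₂ = 224.8 → ξ₂ = 20.51 mol/s, ξ₁ = 102.1 mol/s.
Outlet amounts (n = n₀ + Σ ν·ξ):
  B: 590 − 2(102.1) − 1(20.51) = 365.2
  E: 0 + 1(102.1) = 102.1
  G: 0 + 1(20.51) = 20.51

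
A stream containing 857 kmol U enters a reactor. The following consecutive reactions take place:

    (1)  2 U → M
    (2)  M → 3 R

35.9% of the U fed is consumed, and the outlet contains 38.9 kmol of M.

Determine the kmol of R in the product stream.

345 kmol

Conversion of U: U consumed = 2ξ₁ = 0.359 × 857 → ξ₁ = 153.8 kmol.
M balance: n_M = 0 + 1ξ₁ − 1ξ₂ = 38.9 → ξ₂ = (1·153.8 − 38.9)/1 = 114.9 kmol.
Outlet amounts (n = n₀ + Σ ν·ξ):
  U: 857 − 2(153.8) = 549.3
  M: 0 + 1(153.8) − 1(114.9) = 38.9
  R: 0 + 3(114.9) = 344.8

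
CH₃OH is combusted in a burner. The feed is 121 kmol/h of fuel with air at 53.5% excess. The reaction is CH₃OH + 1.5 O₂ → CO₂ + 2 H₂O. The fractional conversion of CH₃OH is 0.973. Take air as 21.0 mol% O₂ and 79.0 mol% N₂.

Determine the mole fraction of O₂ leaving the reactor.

Stoichiometric O₂ = 1.5 × 121 = 181.5 kmol/h; O₂ fed = 181.5 × 1.535 = 278.6 kmol/h.
N₂ fed = 278.6 × 79/21 = 1048 kmol/h.
Fuel reacted = 0.973 × 121 → ξ = 117.7 kmol/h.
Outlet (n = n₀ + ν ξ):
  CH₃OH: 121 − 1(117.7) = 3.267
  O₂: 278.6 − 1.5(117.7) = 102
  N₂: 1048 (inert)
  CO₂: 0 + 1(117.7) = 117.7
  H₂O: 0 + 2(117.7) = 235.5
Total out = 1507 kmol/h; y_O₂ = 102 / 1507 = 0.06771.

0.0677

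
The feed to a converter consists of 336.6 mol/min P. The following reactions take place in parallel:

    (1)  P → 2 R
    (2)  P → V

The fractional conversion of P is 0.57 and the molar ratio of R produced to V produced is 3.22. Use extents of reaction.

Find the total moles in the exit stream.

Conversion of P: P consumed = 0.57 × 336.6 = 191.9 mol/min = 1ξ₁ + 1ξ₂.
Selectivity: 2ξ₁ / (1ξ₂) = 3.22 → ξ₁ = 1.61 ξ₂.
Substitute: (1·1.61 + 1) ξ₂ = 191.9 → ξ₂ = 73.51 mol/min, ξ₁ = 118.4 mol/min.
Outlet amounts (n = n₀ + Σ ν·ξ):
  P: 336.6 − 1(118.4) − 1(73.51) = 144.7
  R: 0 + 2(118.4) = 236.7
  V: 0 + 1(73.51) = 73.51
Total out = 144.7 + 236.7 + 73.51 = 455 mol/min.

455 mol/min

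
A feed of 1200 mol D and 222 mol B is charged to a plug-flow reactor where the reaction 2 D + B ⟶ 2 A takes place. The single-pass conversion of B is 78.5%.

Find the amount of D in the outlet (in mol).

B reacted = 0.785 × 222 = 174.3 mol; ν_B = −1, so ξ = 174.3/1 = 174.3 mol.
Outlet amounts (n = n₀ + ν ξ):
  D: 1200 − 2(174.3) = 851.5
  B: 222 − 1(174.3) = 47.73
  A: 0 + 2(174.3) = 348.5

851 mol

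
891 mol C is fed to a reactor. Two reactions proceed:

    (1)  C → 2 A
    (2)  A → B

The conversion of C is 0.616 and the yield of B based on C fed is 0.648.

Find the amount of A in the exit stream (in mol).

Conversion of C: C consumed = 1ξ₁ = 0.616 × 891 → ξ₁ = 548.9 mol.
Yield of B: 1ξ₂ / 891 = 0.648 → ξ₂ = 577.4 mol.
Outlet amounts (n = n₀ + Σ ν·ξ):
  C: 891 − 1(548.9) = 342.1
  A: 0 + 2(548.9) − 1(577.4) = 520.3
  B: 0 + 1(577.4) = 577.4

520 mol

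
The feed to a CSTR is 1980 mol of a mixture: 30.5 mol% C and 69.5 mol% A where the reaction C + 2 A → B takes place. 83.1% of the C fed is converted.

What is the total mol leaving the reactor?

976 mol

C reacted = 0.831 × 603.9 = 501.8 mol; ν_C = −1, so ξ = 501.8/1 = 501.8 mol.
Outlet amounts (n = n₀ + ν ξ):
  C: 603.9 − 1(501.8) = 102.1
  A: 1376 − 2(501.8) = 372.4
  B: 0 + 1(501.8) = 501.8
Total out = 102.1 + 372.4 + 501.8 = 976.3 mol.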